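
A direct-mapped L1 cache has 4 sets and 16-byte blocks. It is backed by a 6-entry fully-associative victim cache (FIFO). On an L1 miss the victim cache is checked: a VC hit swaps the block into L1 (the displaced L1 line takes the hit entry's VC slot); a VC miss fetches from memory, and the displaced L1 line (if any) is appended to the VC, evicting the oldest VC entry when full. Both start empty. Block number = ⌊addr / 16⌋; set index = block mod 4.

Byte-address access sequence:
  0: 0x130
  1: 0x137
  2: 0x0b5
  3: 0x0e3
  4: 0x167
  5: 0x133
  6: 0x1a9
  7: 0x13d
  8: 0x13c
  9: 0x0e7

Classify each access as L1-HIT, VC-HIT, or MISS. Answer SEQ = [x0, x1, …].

0: 0x130 (blk 19, set 3) → MISS  vc=[]
1: 0x137 (blk 19, set 3) → L1-HIT  vc=[]
2: 0xb5 (blk 11, set 3) → MISS  vc=[19]
3: 0xe3 (blk 14, set 2) → MISS  vc=[19]
4: 0x167 (blk 22, set 2) → MISS  vc=[19, 14]
5: 0x133 (blk 19, set 3) → VC-HIT  vc=[11, 14]
6: 0x1a9 (blk 26, set 2) → MISS  vc=[11, 14, 22]
7: 0x13d (blk 19, set 3) → L1-HIT  vc=[11, 14, 22]
8: 0x13c (blk 19, set 3) → L1-HIT  vc=[11, 14, 22]
9: 0xe7 (blk 14, set 2) → VC-HIT  vc=[11, 26, 22]

SEQ = [MISS, L1-HIT, MISS, MISS, MISS, VC-HIT, MISS, L1-HIT, L1-HIT, VC-HIT]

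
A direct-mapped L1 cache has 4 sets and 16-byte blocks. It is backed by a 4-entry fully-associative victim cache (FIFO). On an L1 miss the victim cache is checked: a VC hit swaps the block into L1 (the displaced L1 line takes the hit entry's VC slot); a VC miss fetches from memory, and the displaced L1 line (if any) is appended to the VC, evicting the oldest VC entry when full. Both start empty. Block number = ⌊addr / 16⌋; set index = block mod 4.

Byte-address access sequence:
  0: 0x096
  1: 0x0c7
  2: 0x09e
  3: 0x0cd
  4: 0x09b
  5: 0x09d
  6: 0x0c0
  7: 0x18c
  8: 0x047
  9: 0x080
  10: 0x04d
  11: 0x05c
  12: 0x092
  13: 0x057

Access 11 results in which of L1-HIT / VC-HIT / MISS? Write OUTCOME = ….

OUTCOME = MISS

#0 0x96→b9/s1 MISS; vc=[]
#1 0xc7→b12/s0 MISS; vc=[]
#2 0x9e→b9/s1 L1-HIT; vc=[]
#3 0xcd→b12/s0 L1-HIT; vc=[]
#4 0x9b→b9/s1 L1-HIT; vc=[]
#5 0x9d→b9/s1 L1-HIT; vc=[]
#6 0xc0→b12/s0 L1-HIT; vc=[]
#7 0x18c→b24/s0 MISS; vc=[12]
#8 0x47→b4/s0 MISS; vc=[12,24]
#9 0x80→b8/s0 MISS; vc=[12,24,4]
#10 0x4d→b4/s0 VC-HIT; vc=[12,24,8]
#11 0x5c→b5/s1 MISS; vc=[12,24,8,9]
#12 0x92→b9/s1 VC-HIT; vc=[12,24,8,5]
#13 0x57→b5/s1 VC-HIT; vc=[12,24,8,9]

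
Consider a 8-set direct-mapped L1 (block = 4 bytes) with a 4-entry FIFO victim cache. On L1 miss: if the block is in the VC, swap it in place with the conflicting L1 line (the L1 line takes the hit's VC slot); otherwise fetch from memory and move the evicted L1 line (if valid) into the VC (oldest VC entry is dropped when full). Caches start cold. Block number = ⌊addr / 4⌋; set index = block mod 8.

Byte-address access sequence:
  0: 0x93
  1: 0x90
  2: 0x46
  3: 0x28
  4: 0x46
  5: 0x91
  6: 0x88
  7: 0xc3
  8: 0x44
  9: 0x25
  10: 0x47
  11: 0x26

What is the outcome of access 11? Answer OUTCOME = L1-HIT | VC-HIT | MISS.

OUTCOME = VC-HIT

  [0] addr=0x93 blk=36 s=4: MISS | VC []
  [1] addr=0x90 blk=36 s=4: L1-HIT | VC []
  [2] addr=0x46 blk=17 s=1: MISS | VC []
  [3] addr=0x28 blk=10 s=2: MISS | VC []
  [4] addr=0x46 blk=17 s=1: L1-HIT | VC []
  [5] addr=0x91 blk=36 s=4: L1-HIT | VC []
  [6] addr=0x88 blk=34 s=2: MISS | VC [10]
  [7] addr=0xc3 blk=48 s=0: MISS | VC [10]
  [8] addr=0x44 blk=17 s=1: L1-HIT | VC [10]
  [9] addr=0x25 blk=9 s=1: MISS | VC [10, 17]
  [10] addr=0x47 blk=17 s=1: VC-HIT | VC [10, 9]
  [11] addr=0x26 blk=9 s=1: VC-HIT | VC [10, 17]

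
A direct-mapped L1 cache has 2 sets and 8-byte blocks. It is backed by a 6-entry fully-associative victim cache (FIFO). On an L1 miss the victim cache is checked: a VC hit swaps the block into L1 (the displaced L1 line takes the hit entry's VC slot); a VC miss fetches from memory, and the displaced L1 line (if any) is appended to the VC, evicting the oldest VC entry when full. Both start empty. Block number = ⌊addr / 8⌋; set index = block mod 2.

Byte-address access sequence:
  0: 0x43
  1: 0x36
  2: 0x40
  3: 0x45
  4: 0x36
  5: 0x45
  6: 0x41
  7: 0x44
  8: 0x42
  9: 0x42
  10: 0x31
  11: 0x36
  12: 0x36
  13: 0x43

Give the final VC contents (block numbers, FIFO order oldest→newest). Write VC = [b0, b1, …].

VC = [6]

0: 0x43 (blk 8, set 0) → MISS  vc=[]
1: 0x36 (blk 6, set 0) → MISS  vc=[8]
2: 0x40 (blk 8, set 0) → VC-HIT  vc=[6]
3: 0x45 (blk 8, set 0) → L1-HIT  vc=[6]
4: 0x36 (blk 6, set 0) → VC-HIT  vc=[8]
5: 0x45 (blk 8, set 0) → VC-HIT  vc=[6]
6: 0x41 (blk 8, set 0) → L1-HIT  vc=[6]
7: 0x44 (blk 8, set 0) → L1-HIT  vc=[6]
8: 0x42 (blk 8, set 0) → L1-HIT  vc=[6]
9: 0x42 (blk 8, set 0) → L1-HIT  vc=[6]
10: 0x31 (blk 6, set 0) → VC-HIT  vc=[8]
11: 0x36 (blk 6, set 0) → L1-HIT  vc=[8]
12: 0x36 (blk 6, set 0) → L1-HIT  vc=[8]
13: 0x43 (blk 8, set 0) → VC-HIT  vc=[6]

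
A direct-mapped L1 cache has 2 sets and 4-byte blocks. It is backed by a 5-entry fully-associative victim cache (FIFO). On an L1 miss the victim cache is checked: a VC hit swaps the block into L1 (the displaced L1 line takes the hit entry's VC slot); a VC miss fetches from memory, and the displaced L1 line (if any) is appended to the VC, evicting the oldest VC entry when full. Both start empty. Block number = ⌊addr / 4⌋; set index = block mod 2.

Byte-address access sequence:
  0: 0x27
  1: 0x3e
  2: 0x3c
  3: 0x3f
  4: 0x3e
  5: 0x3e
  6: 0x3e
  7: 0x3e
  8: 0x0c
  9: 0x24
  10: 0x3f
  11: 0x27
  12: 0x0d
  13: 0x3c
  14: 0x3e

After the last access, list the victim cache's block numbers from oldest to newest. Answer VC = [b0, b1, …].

VC = [9, 3]

0: 0x27 (blk 9, set 1) → MISS  vc=[]
1: 0x3e (blk 15, set 1) → MISS  vc=[9]
2: 0x3c (blk 15, set 1) → L1-HIT  vc=[9]
3: 0x3f (blk 15, set 1) → L1-HIT  vc=[9]
4: 0x3e (blk 15, set 1) → L1-HIT  vc=[9]
5: 0x3e (blk 15, set 1) → L1-HIT  vc=[9]
6: 0x3e (blk 15, set 1) → L1-HIT  vc=[9]
7: 0x3e (blk 15, set 1) → L1-HIT  vc=[9]
8: 0xc (blk 3, set 1) → MISS  vc=[9, 15]
9: 0x24 (blk 9, set 1) → VC-HIT  vc=[3, 15]
10: 0x3f (blk 15, set 1) → VC-HIT  vc=[3, 9]
11: 0x27 (blk 9, set 1) → VC-HIT  vc=[3, 15]
12: 0xd (blk 3, set 1) → VC-HIT  vc=[9, 15]
13: 0x3c (blk 15, set 1) → VC-HIT  vc=[9, 3]
14: 0x3e (blk 15, set 1) → L1-HIT  vc=[9, 3]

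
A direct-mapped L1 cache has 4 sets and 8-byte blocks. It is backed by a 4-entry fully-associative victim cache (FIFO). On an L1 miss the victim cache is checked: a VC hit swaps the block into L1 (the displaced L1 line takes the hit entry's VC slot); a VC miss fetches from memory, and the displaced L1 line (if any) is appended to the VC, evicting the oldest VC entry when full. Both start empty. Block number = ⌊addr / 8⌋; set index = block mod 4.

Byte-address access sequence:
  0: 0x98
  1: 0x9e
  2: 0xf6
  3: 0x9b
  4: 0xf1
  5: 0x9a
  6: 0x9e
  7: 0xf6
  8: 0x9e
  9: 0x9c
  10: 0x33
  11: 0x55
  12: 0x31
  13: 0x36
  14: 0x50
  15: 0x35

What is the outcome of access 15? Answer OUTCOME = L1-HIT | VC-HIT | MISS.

  [0] addr=0x98 blk=19 s=3: MISS | VC []
  [1] addr=0x9e blk=19 s=3: L1-HIT | VC []
  [2] addr=0xf6 blk=30 s=2: MISS | VC []
  [3] addr=0x9b blk=19 s=3: L1-HIT | VC []
  [4] addr=0xf1 blk=30 s=2: L1-HIT | VC []
  [5] addr=0x9a blk=19 s=3: L1-HIT | VC []
  [6] addr=0x9e blk=19 s=3: L1-HIT | VC []
  [7] addr=0xf6 blk=30 s=2: L1-HIT | VC []
  [8] addr=0x9e blk=19 s=3: L1-HIT | VC []
  [9] addr=0x9c blk=19 s=3: L1-HIT | VC []
  [10] addr=0x33 blk=6 s=2: MISS | VC [30]
  [11] addr=0x55 blk=10 s=2: MISS | VC [30, 6]
  [12] addr=0x31 blk=6 s=2: VC-HIT | VC [30, 10]
  [13] addr=0x36 blk=6 s=2: L1-HIT | VC [30, 10]
  [14] addr=0x50 blk=10 s=2: VC-HIT | VC [30, 6]
  [15] addr=0x35 blk=6 s=2: VC-HIT | VC [30, 10]

OUTCOME = VC-HIT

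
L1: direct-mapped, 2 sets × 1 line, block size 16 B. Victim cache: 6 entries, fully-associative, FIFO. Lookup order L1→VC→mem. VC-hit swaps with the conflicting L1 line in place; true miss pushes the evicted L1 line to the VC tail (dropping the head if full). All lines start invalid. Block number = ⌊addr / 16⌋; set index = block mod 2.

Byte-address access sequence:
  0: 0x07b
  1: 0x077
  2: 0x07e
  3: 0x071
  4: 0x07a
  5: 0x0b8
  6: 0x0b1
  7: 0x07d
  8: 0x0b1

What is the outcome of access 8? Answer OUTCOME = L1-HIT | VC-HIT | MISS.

0: 0x7b (blk 7, set 1) → MISS  vc=[]
1: 0x77 (blk 7, set 1) → L1-HIT  vc=[]
2: 0x7e (blk 7, set 1) → L1-HIT  vc=[]
3: 0x71 (blk 7, set 1) → L1-HIT  vc=[]
4: 0x7a (blk 7, set 1) → L1-HIT  vc=[]
5: 0xb8 (blk 11, set 1) → MISS  vc=[7]
6: 0xb1 (blk 11, set 1) → L1-HIT  vc=[7]
7: 0x7d (blk 7, set 1) → VC-HIT  vc=[11]
8: 0xb1 (blk 11, set 1) → VC-HIT  vc=[7]

OUTCOME = VC-HIT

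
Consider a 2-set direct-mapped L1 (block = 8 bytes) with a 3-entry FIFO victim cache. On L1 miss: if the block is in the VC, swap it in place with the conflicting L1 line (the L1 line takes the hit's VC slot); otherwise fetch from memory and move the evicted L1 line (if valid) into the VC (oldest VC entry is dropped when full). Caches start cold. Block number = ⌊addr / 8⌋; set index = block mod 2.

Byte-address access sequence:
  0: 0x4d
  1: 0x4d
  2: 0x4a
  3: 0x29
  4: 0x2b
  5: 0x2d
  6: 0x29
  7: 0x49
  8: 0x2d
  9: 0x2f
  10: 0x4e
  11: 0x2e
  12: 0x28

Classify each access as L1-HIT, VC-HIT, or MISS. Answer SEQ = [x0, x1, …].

0: 0x4d (blk 9, set 1) → MISS  vc=[]
1: 0x4d (blk 9, set 1) → L1-HIT  vc=[]
2: 0x4a (blk 9, set 1) → L1-HIT  vc=[]
3: 0x29 (blk 5, set 1) → MISS  vc=[9]
4: 0x2b (blk 5, set 1) → L1-HIT  vc=[9]
5: 0x2d (blk 5, set 1) → L1-HIT  vc=[9]
6: 0x29 (blk 5, set 1) → L1-HIT  vc=[9]
7: 0x49 (blk 9, set 1) → VC-HIT  vc=[5]
8: 0x2d (blk 5, set 1) → VC-HIT  vc=[9]
9: 0x2f (blk 5, set 1) → L1-HIT  vc=[9]
10: 0x4e (blk 9, set 1) → VC-HIT  vc=[5]
11: 0x2e (blk 5, set 1) → VC-HIT  vc=[9]
12: 0x28 (blk 5, set 1) → L1-HIT  vc=[9]

SEQ = [MISS, L1-HIT, L1-HIT, MISS, L1-HIT, L1-HIT, L1-HIT, VC-HIT, VC-HIT, L1-HIT, VC-HIT, VC-HIT, L1-HIT]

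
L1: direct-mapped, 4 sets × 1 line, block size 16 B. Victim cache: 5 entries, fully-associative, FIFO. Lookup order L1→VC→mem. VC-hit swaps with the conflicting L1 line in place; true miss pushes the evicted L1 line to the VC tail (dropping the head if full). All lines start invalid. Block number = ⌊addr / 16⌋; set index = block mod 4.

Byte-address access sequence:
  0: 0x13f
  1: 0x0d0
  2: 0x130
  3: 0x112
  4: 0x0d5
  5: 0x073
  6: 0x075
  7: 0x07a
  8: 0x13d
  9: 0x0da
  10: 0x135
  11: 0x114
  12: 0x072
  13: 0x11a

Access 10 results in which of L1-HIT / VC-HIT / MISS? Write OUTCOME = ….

0: 0x13f (blk 19, set 3) → MISS  vc=[]
1: 0xd0 (blk 13, set 1) → MISS  vc=[]
2: 0x130 (blk 19, set 3) → L1-HIT  vc=[]
3: 0x112 (blk 17, set 1) → MISS  vc=[13]
4: 0xd5 (blk 13, set 1) → VC-HIT  vc=[17]
5: 0x73 (blk 7, set 3) → MISS  vc=[17, 19]
6: 0x75 (blk 7, set 3) → L1-HIT  vc=[17, 19]
7: 0x7a (blk 7, set 3) → L1-HIT  vc=[17, 19]
8: 0x13d (blk 19, set 3) → VC-HIT  vc=[17, 7]
9: 0xda (blk 13, set 1) → L1-HIT  vc=[17, 7]
10: 0x135 (blk 19, set 3) → L1-HIT  vc=[17, 7]
11: 0x114 (blk 17, set 1) → VC-HIT  vc=[13, 7]
12: 0x72 (blk 7, set 3) → VC-HIT  vc=[13, 19]
13: 0x11a (blk 17, set 1) → L1-HIT  vc=[13, 19]

OUTCOME = L1-HIT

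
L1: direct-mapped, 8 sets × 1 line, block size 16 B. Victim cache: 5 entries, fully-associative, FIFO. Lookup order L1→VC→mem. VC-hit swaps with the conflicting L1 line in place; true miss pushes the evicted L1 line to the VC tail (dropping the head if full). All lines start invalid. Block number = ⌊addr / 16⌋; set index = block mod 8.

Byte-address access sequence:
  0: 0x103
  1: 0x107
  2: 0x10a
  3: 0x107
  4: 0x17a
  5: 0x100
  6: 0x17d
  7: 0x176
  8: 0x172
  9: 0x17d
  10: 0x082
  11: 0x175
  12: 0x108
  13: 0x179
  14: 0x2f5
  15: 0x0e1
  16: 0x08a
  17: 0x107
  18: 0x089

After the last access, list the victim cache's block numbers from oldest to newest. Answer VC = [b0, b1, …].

VC = [16, 23]

0: 0x103 (blk 16, set 0) → MISS  vc=[]
1: 0x107 (blk 16, set 0) → L1-HIT  vc=[]
2: 0x10a (blk 16, set 0) → L1-HIT  vc=[]
3: 0x107 (blk 16, set 0) → L1-HIT  vc=[]
4: 0x17a (blk 23, set 7) → MISS  vc=[]
5: 0x100 (blk 16, set 0) → L1-HIT  vc=[]
6: 0x17d (blk 23, set 7) → L1-HIT  vc=[]
7: 0x176 (blk 23, set 7) → L1-HIT  vc=[]
8: 0x172 (blk 23, set 7) → L1-HIT  vc=[]
9: 0x17d (blk 23, set 7) → L1-HIT  vc=[]
10: 0x82 (blk 8, set 0) → MISS  vc=[16]
11: 0x175 (blk 23, set 7) → L1-HIT  vc=[16]
12: 0x108 (blk 16, set 0) → VC-HIT  vc=[8]
13: 0x179 (blk 23, set 7) → L1-HIT  vc=[8]
14: 0x2f5 (blk 47, set 7) → MISS  vc=[8, 23]
15: 0xe1 (blk 14, set 6) → MISS  vc=[8, 23]
16: 0x8a (blk 8, set 0) → VC-HIT  vc=[16, 23]
17: 0x107 (blk 16, set 0) → VC-HIT  vc=[8, 23]
18: 0x89 (blk 8, set 0) → VC-HIT  vc=[16, 23]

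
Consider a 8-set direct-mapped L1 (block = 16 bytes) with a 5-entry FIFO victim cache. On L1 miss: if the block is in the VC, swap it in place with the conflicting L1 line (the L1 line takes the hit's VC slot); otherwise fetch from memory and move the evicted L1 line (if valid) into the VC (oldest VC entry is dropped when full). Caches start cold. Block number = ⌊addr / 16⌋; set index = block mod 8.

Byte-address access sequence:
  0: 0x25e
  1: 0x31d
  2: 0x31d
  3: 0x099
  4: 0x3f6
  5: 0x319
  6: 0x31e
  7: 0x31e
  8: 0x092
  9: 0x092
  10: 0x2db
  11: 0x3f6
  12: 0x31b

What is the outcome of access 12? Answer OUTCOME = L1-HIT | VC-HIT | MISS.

0: 0x25e (blk 37, set 5) → MISS  vc=[]
1: 0x31d (blk 49, set 1) → MISS  vc=[]
2: 0x31d (blk 49, set 1) → L1-HIT  vc=[]
3: 0x99 (blk 9, set 1) → MISS  vc=[49]
4: 0x3f6 (blk 63, set 7) → MISS  vc=[49]
5: 0x319 (blk 49, set 1) → VC-HIT  vc=[9]
6: 0x31e (blk 49, set 1) → L1-HIT  vc=[9]
7: 0x31e (blk 49, set 1) → L1-HIT  vc=[9]
8: 0x92 (blk 9, set 1) → VC-HIT  vc=[49]
9: 0x92 (blk 9, set 1) → L1-HIT  vc=[49]
10: 0x2db (blk 45, set 5) → MISS  vc=[49, 37]
11: 0x3f6 (blk 63, set 7) → L1-HIT  vc=[49, 37]
12: 0x31b (blk 49, set 1) → VC-HIT  vc=[9, 37]

OUTCOME = VC-HIT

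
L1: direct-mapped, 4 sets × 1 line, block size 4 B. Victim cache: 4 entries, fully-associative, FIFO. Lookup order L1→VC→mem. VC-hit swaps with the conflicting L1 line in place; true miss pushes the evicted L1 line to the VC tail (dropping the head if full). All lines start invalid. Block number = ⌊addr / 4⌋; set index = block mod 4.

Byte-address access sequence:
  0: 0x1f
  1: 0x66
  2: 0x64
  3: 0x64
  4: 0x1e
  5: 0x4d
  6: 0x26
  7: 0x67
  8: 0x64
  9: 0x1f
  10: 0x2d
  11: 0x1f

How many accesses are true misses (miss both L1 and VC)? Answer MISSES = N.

MISSES = 5

#0 0x1f→b7/s3 MISS; vc=[]
#1 0x66→b25/s1 MISS; vc=[]
#2 0x64→b25/s1 L1-HIT; vc=[]
#3 0x64→b25/s1 L1-HIT; vc=[]
#4 0x1e→b7/s3 L1-HIT; vc=[]
#5 0x4d→b19/s3 MISS; vc=[7]
#6 0x26→b9/s1 MISS; vc=[7,25]
#7 0x67→b25/s1 VC-HIT; vc=[7,9]
#8 0x64→b25/s1 L1-HIT; vc=[7,9]
#9 0x1f→b7/s3 VC-HIT; vc=[19,9]
#10 0x2d→b11/s3 MISS; vc=[19,9,7]
#11 0x1f→b7/s3 VC-HIT; vc=[19,9,11]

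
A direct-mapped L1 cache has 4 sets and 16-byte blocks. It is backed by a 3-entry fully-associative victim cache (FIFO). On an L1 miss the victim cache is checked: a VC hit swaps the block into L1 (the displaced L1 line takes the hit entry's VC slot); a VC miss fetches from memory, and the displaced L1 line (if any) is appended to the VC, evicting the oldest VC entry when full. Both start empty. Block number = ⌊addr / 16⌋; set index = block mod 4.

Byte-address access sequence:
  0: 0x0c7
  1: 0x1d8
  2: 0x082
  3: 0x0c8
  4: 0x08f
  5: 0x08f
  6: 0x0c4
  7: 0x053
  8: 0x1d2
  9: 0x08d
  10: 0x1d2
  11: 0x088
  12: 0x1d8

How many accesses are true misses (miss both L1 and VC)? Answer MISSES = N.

  [0] addr=0xc7 blk=12 s=0: MISS | VC []
  [1] addr=0x1d8 blk=29 s=1: MISS | VC []
  [2] addr=0x82 blk=8 s=0: MISS | VC [12]
  [3] addr=0xc8 blk=12 s=0: VC-HIT | VC [8]
  [4] addr=0x8f blk=8 s=0: VC-HIT | VC [12]
  [5] addr=0x8f blk=8 s=0: L1-HIT | VC [12]
  [6] addr=0xc4 blk=12 s=0: VC-HIT | VC [8]
  [7] addr=0x53 blk=5 s=1: MISS | VC [8, 29]
  [8] addr=0x1d2 blk=29 s=1: VC-HIT | VC [8, 5]
  [9] addr=0x8d blk=8 s=0: VC-HIT | VC [12, 5]
  [10] addr=0x1d2 blk=29 s=1: L1-HIT | VC [12, 5]
  [11] addr=0x88 blk=8 s=0: L1-HIT | VC [12, 5]
  [12] addr=0x1d8 blk=29 s=1: L1-HIT | VC [12, 5]

MISSES = 4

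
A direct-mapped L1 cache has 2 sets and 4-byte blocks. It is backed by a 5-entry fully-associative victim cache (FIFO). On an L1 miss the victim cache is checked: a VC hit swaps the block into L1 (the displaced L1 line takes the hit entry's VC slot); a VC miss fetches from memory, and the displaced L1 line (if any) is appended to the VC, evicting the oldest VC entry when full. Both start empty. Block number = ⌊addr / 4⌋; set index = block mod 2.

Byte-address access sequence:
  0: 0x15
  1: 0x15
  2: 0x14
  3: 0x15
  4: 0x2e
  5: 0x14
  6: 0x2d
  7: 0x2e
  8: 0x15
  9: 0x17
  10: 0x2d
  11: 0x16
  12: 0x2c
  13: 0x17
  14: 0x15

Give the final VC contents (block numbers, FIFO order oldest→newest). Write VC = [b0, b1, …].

VC = [11]

  [0] addr=0x15 blk=5 s=1: MISS | VC []
  [1] addr=0x15 blk=5 s=1: L1-HIT | VC []
  [2] addr=0x14 blk=5 s=1: L1-HIT | VC []
  [3] addr=0x15 blk=5 s=1: L1-HIT | VC []
  [4] addr=0x2e blk=11 s=1: MISS | VC [5]
  [5] addr=0x14 blk=5 s=1: VC-HIT | VC [11]
  [6] addr=0x2d blk=11 s=1: VC-HIT | VC [5]
  [7] addr=0x2e blk=11 s=1: L1-HIT | VC [5]
  [8] addr=0x15 blk=5 s=1: VC-HIT | VC [11]
  [9] addr=0x17 blk=5 s=1: L1-HIT | VC [11]
  [10] addr=0x2d blk=11 s=1: VC-HIT | VC [5]
  [11] addr=0x16 blk=5 s=1: VC-HIT | VC [11]
  [12] addr=0x2c blk=11 s=1: VC-HIT | VC [5]
  [13] addr=0x17 blk=5 s=1: VC-HIT | VC [11]
  [14] addr=0x15 blk=5 s=1: L1-HIT | VC [11]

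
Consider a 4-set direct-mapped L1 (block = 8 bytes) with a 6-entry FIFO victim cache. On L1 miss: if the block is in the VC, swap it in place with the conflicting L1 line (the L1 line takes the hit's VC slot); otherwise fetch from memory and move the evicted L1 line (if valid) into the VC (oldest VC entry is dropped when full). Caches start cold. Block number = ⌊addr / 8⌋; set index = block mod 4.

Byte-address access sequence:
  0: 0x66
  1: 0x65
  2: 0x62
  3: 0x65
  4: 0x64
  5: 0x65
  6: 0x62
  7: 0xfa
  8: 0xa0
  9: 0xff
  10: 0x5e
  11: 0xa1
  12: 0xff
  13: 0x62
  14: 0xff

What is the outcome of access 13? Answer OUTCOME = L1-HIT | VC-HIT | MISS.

  [0] addr=0x66 blk=12 s=0: MISS | VC []
  [1] addr=0x65 blk=12 s=0: L1-HIT | VC []
  [2] addr=0x62 blk=12 s=0: L1-HIT | VC []
  [3] addr=0x65 blk=12 s=0: L1-HIT | VC []
  [4] addr=0x64 blk=12 s=0: L1-HIT | VC []
  [5] addr=0x65 blk=12 s=0: L1-HIT | VC []
  [6] addr=0x62 blk=12 s=0: L1-HIT | VC []
  [7] addr=0xfa blk=31 s=3: MISS | VC []
  [8] addr=0xa0 blk=20 s=0: MISS | VC [12]
  [9] addr=0xff blk=31 s=3: L1-HIT | VC [12]
  [10] addr=0x5e blk=11 s=3: MISS | VC [12, 31]
  [11] addr=0xa1 blk=20 s=0: L1-HIT | VC [12, 31]
  [12] addr=0xff blk=31 s=3: VC-HIT | VC [12, 11]
  [13] addr=0x62 blk=12 s=0: VC-HIT | VC [20, 11]
  [14] addr=0xff blk=31 s=3: L1-HIT | VC [20, 11]

OUTCOME = VC-HIT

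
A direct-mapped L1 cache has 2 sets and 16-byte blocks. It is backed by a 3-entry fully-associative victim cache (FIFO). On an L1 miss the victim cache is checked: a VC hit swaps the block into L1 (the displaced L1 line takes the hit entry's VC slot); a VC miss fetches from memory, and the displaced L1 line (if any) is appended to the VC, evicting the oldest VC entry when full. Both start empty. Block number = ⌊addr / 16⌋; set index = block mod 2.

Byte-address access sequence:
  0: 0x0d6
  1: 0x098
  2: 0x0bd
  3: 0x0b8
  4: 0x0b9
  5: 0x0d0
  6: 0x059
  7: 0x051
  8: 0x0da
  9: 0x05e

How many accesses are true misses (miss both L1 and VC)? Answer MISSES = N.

MISSES = 4

  [0] addr=0xd6 blk=13 s=1: MISS | VC []
  [1] addr=0x98 blk=9 s=1: MISS | VC [13]
  [2] addr=0xbd blk=11 s=1: MISS | VC [13, 9]
  [3] addr=0xb8 blk=11 s=1: L1-HIT | VC [13, 9]
  [4] addr=0xb9 blk=11 s=1: L1-HIT | VC [13, 9]
  [5] addr=0xd0 blk=13 s=1: VC-HIT | VC [11, 9]
  [6] addr=0x59 blk=5 s=1: MISS | VC [11, 9, 13]
  [7] addr=0x51 blk=5 s=1: L1-HIT | VC [11, 9, 13]
  [8] addr=0xda blk=13 s=1: VC-HIT | VC [11, 9, 5]
  [9] addr=0x5e blk=5 s=1: VC-HIT | VC [11, 9, 13]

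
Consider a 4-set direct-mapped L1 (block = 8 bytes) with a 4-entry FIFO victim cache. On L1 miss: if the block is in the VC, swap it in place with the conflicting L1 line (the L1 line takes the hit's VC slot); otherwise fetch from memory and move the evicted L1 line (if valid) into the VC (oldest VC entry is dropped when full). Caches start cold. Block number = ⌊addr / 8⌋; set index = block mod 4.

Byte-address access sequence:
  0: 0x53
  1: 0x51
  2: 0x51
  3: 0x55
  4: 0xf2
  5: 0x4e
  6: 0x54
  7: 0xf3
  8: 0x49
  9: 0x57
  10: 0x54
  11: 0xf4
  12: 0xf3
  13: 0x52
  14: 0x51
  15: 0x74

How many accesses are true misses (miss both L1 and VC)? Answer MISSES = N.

MISSES = 4

0: 0x53 (blk 10, set 2) → MISS  vc=[]
1: 0x51 (blk 10, set 2) → L1-HIT  vc=[]
2: 0x51 (blk 10, set 2) → L1-HIT  vc=[]
3: 0x55 (blk 10, set 2) → L1-HIT  vc=[]
4: 0xf2 (blk 30, set 2) → MISS  vc=[10]
5: 0x4e (blk 9, set 1) → MISS  vc=[10]
6: 0x54 (blk 10, set 2) → VC-HIT  vc=[30]
7: 0xf3 (blk 30, set 2) → VC-HIT  vc=[10]
8: 0x49 (blk 9, set 1) → L1-HIT  vc=[10]
9: 0x57 (blk 10, set 2) → VC-HIT  vc=[30]
10: 0x54 (blk 10, set 2) → L1-HIT  vc=[30]
11: 0xf4 (blk 30, set 2) → VC-HIT  vc=[10]
12: 0xf3 (blk 30, set 2) → L1-HIT  vc=[10]
13: 0x52 (blk 10, set 2) → VC-HIT  vc=[30]
14: 0x51 (blk 10, set 2) → L1-HIT  vc=[30]
15: 0x74 (blk 14, set 2) → MISS  vc=[30, 10]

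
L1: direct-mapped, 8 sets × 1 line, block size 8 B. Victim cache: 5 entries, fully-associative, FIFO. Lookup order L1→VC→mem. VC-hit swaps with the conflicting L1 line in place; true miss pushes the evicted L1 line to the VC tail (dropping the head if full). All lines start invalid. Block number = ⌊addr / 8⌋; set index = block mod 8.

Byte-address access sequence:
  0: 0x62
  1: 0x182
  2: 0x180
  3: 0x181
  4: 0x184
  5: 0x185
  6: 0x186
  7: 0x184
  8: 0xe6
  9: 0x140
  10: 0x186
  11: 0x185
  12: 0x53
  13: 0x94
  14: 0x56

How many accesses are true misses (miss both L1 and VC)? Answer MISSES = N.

#0 0x62→b12/s4 MISS; vc=[]
#1 0x182→b48/s0 MISS; vc=[]
#2 0x180→b48/s0 L1-HIT; vc=[]
#3 0x181→b48/s0 L1-HIT; vc=[]
#4 0x184→b48/s0 L1-HIT; vc=[]
#5 0x185→b48/s0 L1-HIT; vc=[]
#6 0x186→b48/s0 L1-HIT; vc=[]
#7 0x184→b48/s0 L1-HIT; vc=[]
#8 0xe6→b28/s4 MISS; vc=[12]
#9 0x140→b40/s0 MISS; vc=[12,48]
#10 0x186→b48/s0 VC-HIT; vc=[12,40]
#11 0x185→b48/s0 L1-HIT; vc=[12,40]
#12 0x53→b10/s2 MISS; vc=[12,40]
#13 0x94→b18/s2 MISS; vc=[12,40,10]
#14 0x56→b10/s2 VC-HIT; vc=[12,40,18]

MISSES = 6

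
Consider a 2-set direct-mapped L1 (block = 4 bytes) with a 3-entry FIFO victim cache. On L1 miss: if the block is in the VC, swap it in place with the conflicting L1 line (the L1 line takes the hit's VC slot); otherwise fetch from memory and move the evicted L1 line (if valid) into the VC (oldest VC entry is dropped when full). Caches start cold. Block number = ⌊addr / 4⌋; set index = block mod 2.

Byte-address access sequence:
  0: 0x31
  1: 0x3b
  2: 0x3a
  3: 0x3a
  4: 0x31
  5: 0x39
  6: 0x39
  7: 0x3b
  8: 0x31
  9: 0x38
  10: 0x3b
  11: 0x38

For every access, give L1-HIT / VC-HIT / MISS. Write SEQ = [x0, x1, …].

#0 0x31→b12/s0 MISS; vc=[]
#1 0x3b→b14/s0 MISS; vc=[12]
#2 0x3a→b14/s0 L1-HIT; vc=[12]
#3 0x3a→b14/s0 L1-HIT; vc=[12]
#4 0x31→b12/s0 VC-HIT; vc=[14]
#5 0x39→b14/s0 VC-HIT; vc=[12]
#6 0x39→b14/s0 L1-HIT; vc=[12]
#7 0x3b→b14/s0 L1-HIT; vc=[12]
#8 0x31→b12/s0 VC-HIT; vc=[14]
#9 0x38→b14/s0 VC-HIT; vc=[12]
#10 0x3b→b14/s0 L1-HIT; vc=[12]
#11 0x38→b14/s0 L1-HIT; vc=[12]

SEQ = [MISS, MISS, L1-HIT, L1-HIT, VC-HIT, VC-HIT, L1-HIT, L1-HIT, VC-HIT, VC-HIT, L1-HIT, L1-HIT]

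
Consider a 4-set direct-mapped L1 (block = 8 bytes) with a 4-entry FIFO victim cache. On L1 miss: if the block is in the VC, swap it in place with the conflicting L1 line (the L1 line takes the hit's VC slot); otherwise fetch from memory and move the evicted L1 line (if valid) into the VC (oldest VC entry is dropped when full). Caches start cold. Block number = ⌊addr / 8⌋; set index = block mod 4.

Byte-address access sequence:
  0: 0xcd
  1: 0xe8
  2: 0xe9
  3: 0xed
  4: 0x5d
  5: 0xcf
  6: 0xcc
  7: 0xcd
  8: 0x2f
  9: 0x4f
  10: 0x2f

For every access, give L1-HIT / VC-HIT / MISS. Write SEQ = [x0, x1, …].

SEQ = [MISS, MISS, L1-HIT, L1-HIT, MISS, VC-HIT, L1-HIT, L1-HIT, MISS, MISS, VC-HIT]

0: 0xcd (blk 25, set 1) → MISS  vc=[]
1: 0xe8 (blk 29, set 1) → MISS  vc=[25]
2: 0xe9 (blk 29, set 1) → L1-HIT  vc=[25]
3: 0xed (blk 29, set 1) → L1-HIT  vc=[25]
4: 0x5d (blk 11, set 3) → MISS  vc=[25]
5: 0xcf (blk 25, set 1) → VC-HIT  vc=[29]
6: 0xcc (blk 25, set 1) → L1-HIT  vc=[29]
7: 0xcd (blk 25, set 1) → L1-HIT  vc=[29]
8: 0x2f (blk 5, set 1) → MISS  vc=[29, 25]
9: 0x4f (blk 9, set 1) → MISS  vc=[29, 25, 5]
10: 0x2f (blk 5, set 1) → VC-HIT  vc=[29, 25, 9]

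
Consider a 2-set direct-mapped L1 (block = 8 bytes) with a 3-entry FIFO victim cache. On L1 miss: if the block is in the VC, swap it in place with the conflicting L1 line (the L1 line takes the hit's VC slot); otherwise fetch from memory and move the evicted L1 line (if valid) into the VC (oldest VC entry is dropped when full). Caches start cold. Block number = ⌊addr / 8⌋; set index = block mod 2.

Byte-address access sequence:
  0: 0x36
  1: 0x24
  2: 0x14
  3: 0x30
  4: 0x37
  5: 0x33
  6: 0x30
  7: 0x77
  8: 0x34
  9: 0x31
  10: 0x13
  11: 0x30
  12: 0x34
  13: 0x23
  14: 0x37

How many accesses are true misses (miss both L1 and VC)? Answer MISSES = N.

  [0] addr=0x36 blk=6 s=0: MISS | VC []
  [1] addr=0x24 blk=4 s=0: MISS | VC [6]
  [2] addr=0x14 blk=2 s=0: MISS | VC [6, 4]
  [3] addr=0x30 blk=6 s=0: VC-HIT | VC [2, 4]
  [4] addr=0x37 blk=6 s=0: L1-HIT | VC [2, 4]
  [5] addr=0x33 blk=6 s=0: L1-HIT | VC [2, 4]
  [6] addr=0x30 blk=6 s=0: L1-HIT | VC [2, 4]
  [7] addr=0x77 blk=14 s=0: MISS | VC [2, 4, 6]
  [8] addr=0x34 blk=6 s=0: VC-HIT | VC [2, 4, 14]
  [9] addr=0x31 blk=6 s=0: L1-HIT | VC [2, 4, 14]
  [10] addr=0x13 blk=2 s=0: VC-HIT | VC [6, 4, 14]
  [11] addr=0x30 blk=6 s=0: VC-HIT | VC [2, 4, 14]
  [12] addr=0x34 blk=6 s=0: L1-HIT | VC [2, 4, 14]
  [13] addr=0x23 blk=4 s=0: VC-HIT | VC [2, 6, 14]
  [14] addr=0x37 blk=6 s=0: VC-HIT | VC [2, 4, 14]

MISSES = 4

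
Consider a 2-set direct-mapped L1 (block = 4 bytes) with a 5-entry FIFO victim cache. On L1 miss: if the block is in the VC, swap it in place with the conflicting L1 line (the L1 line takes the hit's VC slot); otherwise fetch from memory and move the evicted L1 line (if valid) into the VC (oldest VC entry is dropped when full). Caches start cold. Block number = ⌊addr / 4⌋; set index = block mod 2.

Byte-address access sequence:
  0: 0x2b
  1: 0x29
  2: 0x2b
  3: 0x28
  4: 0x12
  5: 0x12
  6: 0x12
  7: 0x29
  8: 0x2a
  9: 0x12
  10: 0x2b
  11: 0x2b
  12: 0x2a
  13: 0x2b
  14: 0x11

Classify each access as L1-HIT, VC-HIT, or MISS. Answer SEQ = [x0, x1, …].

SEQ = [MISS, L1-HIT, L1-HIT, L1-HIT, MISS, L1-HIT, L1-HIT, VC-HIT, L1-HIT, VC-HIT, VC-HIT, L1-HIT, L1-HIT, L1-HIT, VC-HIT]

0: 0x2b (blk 10, set 0) → MISS  vc=[]
1: 0x29 (blk 10, set 0) → L1-HIT  vc=[]
2: 0x2b (blk 10, set 0) → L1-HIT  vc=[]
3: 0x28 (blk 10, set 0) → L1-HIT  vc=[]
4: 0x12 (blk 4, set 0) → MISS  vc=[10]
5: 0x12 (blk 4, set 0) → L1-HIT  vc=[10]
6: 0x12 (blk 4, set 0) → L1-HIT  vc=[10]
7: 0x29 (blk 10, set 0) → VC-HIT  vc=[4]
8: 0x2a (blk 10, set 0) → L1-HIT  vc=[4]
9: 0x12 (blk 4, set 0) → VC-HIT  vc=[10]
10: 0x2b (blk 10, set 0) → VC-HIT  vc=[4]
11: 0x2b (blk 10, set 0) → L1-HIT  vc=[4]
12: 0x2a (blk 10, set 0) → L1-HIT  vc=[4]
13: 0x2b (blk 10, set 0) → L1-HIT  vc=[4]
14: 0x11 (blk 4, set 0) → VC-HIT  vc=[10]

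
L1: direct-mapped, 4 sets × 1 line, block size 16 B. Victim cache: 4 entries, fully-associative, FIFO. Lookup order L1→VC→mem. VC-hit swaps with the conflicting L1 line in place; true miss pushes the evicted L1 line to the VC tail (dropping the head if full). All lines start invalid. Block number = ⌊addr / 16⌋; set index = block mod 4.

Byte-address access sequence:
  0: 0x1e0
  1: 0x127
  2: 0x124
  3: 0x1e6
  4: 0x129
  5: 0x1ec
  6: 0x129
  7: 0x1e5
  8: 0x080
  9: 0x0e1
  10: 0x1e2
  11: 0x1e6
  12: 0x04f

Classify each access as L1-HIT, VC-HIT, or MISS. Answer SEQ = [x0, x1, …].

0: 0x1e0 (blk 30, set 2) → MISS  vc=[]
1: 0x127 (blk 18, set 2) → MISS  vc=[30]
2: 0x124 (blk 18, set 2) → L1-HIT  vc=[30]
3: 0x1e6 (blk 30, set 2) → VC-HIT  vc=[18]
4: 0x129 (blk 18, set 2) → VC-HIT  vc=[30]
5: 0x1ec (blk 30, set 2) → VC-HIT  vc=[18]
6: 0x129 (blk 18, set 2) → VC-HIT  vc=[30]
7: 0x1e5 (blk 30, set 2) → VC-HIT  vc=[18]
8: 0x80 (blk 8, set 0) → MISS  vc=[18]
9: 0xe1 (blk 14, set 2) → MISS  vc=[18, 30]
10: 0x1e2 (blk 30, set 2) → VC-HIT  vc=[18, 14]
11: 0x1e6 (blk 30, set 2) → L1-HIT  vc=[18, 14]
12: 0x4f (blk 4, set 0) → MISS  vc=[18, 14, 8]

SEQ = [MISS, MISS, L1-HIT, VC-HIT, VC-HIT, VC-HIT, VC-HIT, VC-HIT, MISS, MISS, VC-HIT, L1-HIT, MISS]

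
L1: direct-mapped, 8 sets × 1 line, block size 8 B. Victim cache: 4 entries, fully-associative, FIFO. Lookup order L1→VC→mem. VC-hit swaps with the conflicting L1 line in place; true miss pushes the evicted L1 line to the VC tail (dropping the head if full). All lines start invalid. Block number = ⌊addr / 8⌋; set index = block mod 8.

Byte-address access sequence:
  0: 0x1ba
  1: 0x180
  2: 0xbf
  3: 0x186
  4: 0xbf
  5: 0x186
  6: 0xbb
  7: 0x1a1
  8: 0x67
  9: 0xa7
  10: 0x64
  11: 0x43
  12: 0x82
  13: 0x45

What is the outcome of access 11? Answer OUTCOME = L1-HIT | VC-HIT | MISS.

OUTCOME = MISS

  [0] addr=0x1ba blk=55 s=7: MISS | VC []
  [1] addr=0x180 blk=48 s=0: MISS | VC []
  [2] addr=0xbf blk=23 s=7: MISS | VC [55]
  [3] addr=0x186 blk=48 s=0: L1-HIT | VC [55]
  [4] addr=0xbf blk=23 s=7: L1-HIT | VC [55]
  [5] addr=0x186 blk=48 s=0: L1-HIT | VC [55]
  [6] addr=0xbb blk=23 s=7: L1-HIT | VC [55]
  [7] addr=0x1a1 blk=52 s=4: MISS | VC [55]
  [8] addr=0x67 blk=12 s=4: MISS | VC [55, 52]
  [9] addr=0xa7 blk=20 s=4: MISS | VC [55, 52, 12]
  [10] addr=0x64 blk=12 s=4: VC-HIT | VC [55, 52, 20]
  [11] addr=0x43 blk=8 s=0: MISS | VC [55, 52, 20, 48]
  [12] addr=0x82 blk=16 s=0: MISS | VC [52, 20, 48, 8]
  [13] addr=0x45 blk=8 s=0: VC-HIT | VC [52, 20, 48, 16]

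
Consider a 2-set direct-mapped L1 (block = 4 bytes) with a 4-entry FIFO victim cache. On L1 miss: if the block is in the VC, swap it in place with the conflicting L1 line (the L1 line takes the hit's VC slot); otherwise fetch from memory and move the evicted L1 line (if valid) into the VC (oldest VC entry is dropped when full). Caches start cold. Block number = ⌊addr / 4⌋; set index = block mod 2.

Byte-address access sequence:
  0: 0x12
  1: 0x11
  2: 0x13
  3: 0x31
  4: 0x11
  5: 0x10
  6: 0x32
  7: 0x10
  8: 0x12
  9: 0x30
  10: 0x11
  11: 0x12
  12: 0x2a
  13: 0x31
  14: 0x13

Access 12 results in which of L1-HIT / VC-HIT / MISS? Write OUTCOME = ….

#0 0x12→b4/s0 MISS; vc=[]
#1 0x11→b4/s0 L1-HIT; vc=[]
#2 0x13→b4/s0 L1-HIT; vc=[]
#3 0x31→b12/s0 MISS; vc=[4]
#4 0x11→b4/s0 VC-HIT; vc=[12]
#5 0x10→b4/s0 L1-HIT; vc=[12]
#6 0x32→b12/s0 VC-HIT; vc=[4]
#7 0x10→b4/s0 VC-HIT; vc=[12]
#8 0x12→b4/s0 L1-HIT; vc=[12]
#9 0x30→b12/s0 VC-HIT; vc=[4]
#10 0x11→b4/s0 VC-HIT; vc=[12]
#11 0x12→b4/s0 L1-HIT; vc=[12]
#12 0x2a→b10/s0 MISS; vc=[12,4]
#13 0x31→b12/s0 VC-HIT; vc=[10,4]
#14 0x13→b4/s0 VC-HIT; vc=[10,12]

OUTCOME = MISS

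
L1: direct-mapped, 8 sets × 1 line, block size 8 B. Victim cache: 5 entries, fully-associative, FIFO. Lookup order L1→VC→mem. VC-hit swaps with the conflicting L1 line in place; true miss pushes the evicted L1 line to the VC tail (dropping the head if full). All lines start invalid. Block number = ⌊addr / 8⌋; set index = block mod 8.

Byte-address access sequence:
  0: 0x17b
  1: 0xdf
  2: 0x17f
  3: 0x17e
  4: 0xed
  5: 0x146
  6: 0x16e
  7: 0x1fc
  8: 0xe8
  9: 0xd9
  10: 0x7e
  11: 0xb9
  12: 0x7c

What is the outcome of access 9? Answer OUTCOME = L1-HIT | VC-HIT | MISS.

#0 0x17b→b47/s7 MISS; vc=[]
#1 0xdf→b27/s3 MISS; vc=[]
#2 0x17f→b47/s7 L1-HIT; vc=[]
#3 0x17e→b47/s7 L1-HIT; vc=[]
#4 0xed→b29/s5 MISS; vc=[]
#5 0x146→b40/s0 MISS; vc=[]
#6 0x16e→b45/s5 MISS; vc=[29]
#7 0x1fc→b63/s7 MISS; vc=[29,47]
#8 0xe8→b29/s5 VC-HIT; vc=[45,47]
#9 0xd9→b27/s3 L1-HIT; vc=[45,47]
#10 0x7e→b15/s7 MISS; vc=[45,47,63]
#11 0xb9→b23/s7 MISS; vc=[45,47,63,15]
#12 0x7c→b15/s7 VC-HIT; vc=[45,47,63,23]

OUTCOME = L1-HIT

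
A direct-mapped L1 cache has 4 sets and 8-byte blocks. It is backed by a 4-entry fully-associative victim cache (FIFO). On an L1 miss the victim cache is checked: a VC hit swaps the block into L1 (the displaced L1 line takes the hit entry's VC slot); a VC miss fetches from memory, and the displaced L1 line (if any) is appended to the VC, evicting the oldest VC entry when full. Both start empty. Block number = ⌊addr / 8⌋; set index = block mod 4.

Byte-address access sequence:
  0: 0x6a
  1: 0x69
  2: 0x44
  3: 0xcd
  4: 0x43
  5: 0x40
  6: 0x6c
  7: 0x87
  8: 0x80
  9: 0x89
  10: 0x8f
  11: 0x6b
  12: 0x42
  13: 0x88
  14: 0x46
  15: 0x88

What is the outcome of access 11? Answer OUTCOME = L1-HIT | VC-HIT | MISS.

#0 0x6a→b13/s1 MISS; vc=[]
#1 0x69→b13/s1 L1-HIT; vc=[]
#2 0x44→b8/s0 MISS; vc=[]
#3 0xcd→b25/s1 MISS; vc=[13]
#4 0x43→b8/s0 L1-HIT; vc=[13]
#5 0x40→b8/s0 L1-HIT; vc=[13]
#6 0x6c→b13/s1 VC-HIT; vc=[25]
#7 0x87→b16/s0 MISS; vc=[25,8]
#8 0x80→b16/s0 L1-HIT; vc=[25,8]
#9 0x89→b17/s1 MISS; vc=[25,8,13]
#10 0x8f→b17/s1 L1-HIT; vc=[25,8,13]
#11 0x6b→b13/s1 VC-HIT; vc=[25,8,17]
#12 0x42→b8/s0 VC-HIT; vc=[25,16,17]
#13 0x88→b17/s1 VC-HIT; vc=[25,16,13]
#14 0x46→b8/s0 L1-HIT; vc=[25,16,13]
#15 0x88→b17/s1 L1-HIT; vc=[25,16,13]

OUTCOME = VC-HIT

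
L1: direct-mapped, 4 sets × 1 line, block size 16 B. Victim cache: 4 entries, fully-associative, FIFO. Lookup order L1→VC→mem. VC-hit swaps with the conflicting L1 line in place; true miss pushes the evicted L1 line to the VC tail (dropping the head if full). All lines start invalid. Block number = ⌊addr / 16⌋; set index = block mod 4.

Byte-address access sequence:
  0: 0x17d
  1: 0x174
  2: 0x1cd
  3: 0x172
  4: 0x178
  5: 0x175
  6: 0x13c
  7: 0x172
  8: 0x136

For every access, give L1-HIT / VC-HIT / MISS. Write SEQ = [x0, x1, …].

SEQ = [MISS, L1-HIT, MISS, L1-HIT, L1-HIT, L1-HIT, MISS, VC-HIT, VC-HIT]

  [0] addr=0x17d blk=23 s=3: MISS | VC []
  [1] addr=0x174 blk=23 s=3: L1-HIT | VC []
  [2] addr=0x1cd blk=28 s=0: MISS | VC []
  [3] addr=0x172 blk=23 s=3: L1-HIT | VC []
  [4] addr=0x178 blk=23 s=3: L1-HIT | VC []
  [5] addr=0x175 blk=23 s=3: L1-HIT | VC []
  [6] addr=0x13c blk=19 s=3: MISS | VC [23]
  [7] addr=0x172 blk=23 s=3: VC-HIT | VC [19]
  [8] addr=0x136 blk=19 s=3: VC-HIT | VC [23]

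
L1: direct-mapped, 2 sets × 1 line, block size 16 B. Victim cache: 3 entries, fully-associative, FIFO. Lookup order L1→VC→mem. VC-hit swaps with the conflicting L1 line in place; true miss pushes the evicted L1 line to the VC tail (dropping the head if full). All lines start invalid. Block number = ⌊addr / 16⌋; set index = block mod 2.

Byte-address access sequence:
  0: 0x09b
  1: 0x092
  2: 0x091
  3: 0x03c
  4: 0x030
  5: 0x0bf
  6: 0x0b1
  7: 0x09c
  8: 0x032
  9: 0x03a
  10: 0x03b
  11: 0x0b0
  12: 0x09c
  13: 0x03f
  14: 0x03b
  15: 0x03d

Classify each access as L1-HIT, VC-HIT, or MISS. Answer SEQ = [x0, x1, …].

0: 0x9b (blk 9, set 1) → MISS  vc=[]
1: 0x92 (blk 9, set 1) → L1-HIT  vc=[]
2: 0x91 (blk 9, set 1) → L1-HIT  vc=[]
3: 0x3c (blk 3, set 1) → MISS  vc=[9]
4: 0x30 (blk 3, set 1) → L1-HIT  vc=[9]
5: 0xbf (blk 11, set 1) → MISS  vc=[9, 3]
6: 0xb1 (blk 11, set 1) → L1-HIT  vc=[9, 3]
7: 0x9c (blk 9, set 1) → VC-HIT  vc=[11, 3]
8: 0x32 (blk 3, set 1) → VC-HIT  vc=[11, 9]
9: 0x3a (blk 3, set 1) → L1-HIT  vc=[11, 9]
10: 0x3b (blk 3, set 1) → L1-HIT  vc=[11, 9]
11: 0xb0 (blk 11, set 1) → VC-HIT  vc=[3, 9]
12: 0x9c (blk 9, set 1) → VC-HIT  vc=[3, 11]
13: 0x3f (blk 3, set 1) → VC-HIT  vc=[9, 11]
14: 0x3b (blk 3, set 1) → L1-HIT  vc=[9, 11]
15: 0x3d (blk 3, set 1) → L1-HIT  vc=[9, 11]

SEQ = [MISS, L1-HIT, L1-HIT, MISS, L1-HIT, MISS, L1-HIT, VC-HIT, VC-HIT, L1-HIT, L1-HIT, VC-HIT, VC-HIT, VC-HIT, L1-HIT, L1-HIT]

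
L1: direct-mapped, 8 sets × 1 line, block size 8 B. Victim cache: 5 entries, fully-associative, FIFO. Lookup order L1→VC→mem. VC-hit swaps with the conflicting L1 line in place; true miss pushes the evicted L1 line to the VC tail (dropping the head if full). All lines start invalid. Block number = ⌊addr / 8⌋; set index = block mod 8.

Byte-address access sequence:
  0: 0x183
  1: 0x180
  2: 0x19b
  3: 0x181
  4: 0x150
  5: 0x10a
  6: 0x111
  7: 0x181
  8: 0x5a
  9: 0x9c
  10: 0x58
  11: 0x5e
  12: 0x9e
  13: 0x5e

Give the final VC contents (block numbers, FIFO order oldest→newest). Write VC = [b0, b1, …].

VC = [42, 51, 19]

  [0] addr=0x183 blk=48 s=0: MISS | VC []
  [1] addr=0x180 blk=48 s=0: L1-HIT | VC []
  [2] addr=0x19b blk=51 s=3: MISS | VC []
  [3] addr=0x181 blk=48 s=0: L1-HIT | VC []
  [4] addr=0x150 blk=42 s=2: MISS | VC []
  [5] addr=0x10a blk=33 s=1: MISS | VC []
  [6] addr=0x111 blk=34 s=2: MISS | VC [42]
  [7] addr=0x181 blk=48 s=0: L1-HIT | VC [42]
  [8] addr=0x5a blk=11 s=3: MISS | VC [42, 51]
  [9] addr=0x9c blk=19 s=3: MISS | VC [42, 51, 11]
  [10] addr=0x58 blk=11 s=3: VC-HIT | VC [42, 51, 19]
  [11] addr=0x5e blk=11 s=3: L1-HIT | VC [42, 51, 19]
  [12] addr=0x9e blk=19 s=3: VC-HIT | VC [42, 51, 11]
  [13] addr=0x5e blk=11 s=3: VC-HIT | VC [42, 51, 19]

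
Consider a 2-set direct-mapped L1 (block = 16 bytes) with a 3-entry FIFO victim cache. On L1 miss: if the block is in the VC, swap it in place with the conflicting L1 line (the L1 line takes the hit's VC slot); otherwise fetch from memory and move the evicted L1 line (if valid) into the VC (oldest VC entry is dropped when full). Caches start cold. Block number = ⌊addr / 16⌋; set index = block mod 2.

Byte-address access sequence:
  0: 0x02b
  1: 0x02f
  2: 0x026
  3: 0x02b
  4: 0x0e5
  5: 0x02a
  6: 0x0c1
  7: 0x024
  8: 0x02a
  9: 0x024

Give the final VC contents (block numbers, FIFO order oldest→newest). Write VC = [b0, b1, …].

#0 0x2b→b2/s0 MISS; vc=[]
#1 0x2f→b2/s0 L1-HIT; vc=[]
#2 0x26→b2/s0 L1-HIT; vc=[]
#3 0x2b→b2/s0 L1-HIT; vc=[]
#4 0xe5→b14/s0 MISS; vc=[2]
#5 0x2a→b2/s0 VC-HIT; vc=[14]
#6 0xc1→b12/s0 MISS; vc=[14,2]
#7 0x24→b2/s0 VC-HIT; vc=[14,12]
#8 0x2a→b2/s0 L1-HIT; vc=[14,12]
#9 0x24→b2/s0 L1-HIT; vc=[14,12]

VC = [14, 12]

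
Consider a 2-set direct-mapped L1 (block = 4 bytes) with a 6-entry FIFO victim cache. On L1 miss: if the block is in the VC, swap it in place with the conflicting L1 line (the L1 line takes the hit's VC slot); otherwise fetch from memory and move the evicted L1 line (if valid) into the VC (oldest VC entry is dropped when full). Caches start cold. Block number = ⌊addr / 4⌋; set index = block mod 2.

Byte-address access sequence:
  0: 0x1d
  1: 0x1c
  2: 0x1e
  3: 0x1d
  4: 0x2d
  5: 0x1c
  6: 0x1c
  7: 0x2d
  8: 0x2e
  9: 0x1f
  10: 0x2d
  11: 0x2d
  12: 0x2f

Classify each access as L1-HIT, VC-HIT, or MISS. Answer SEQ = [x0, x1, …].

  [0] addr=0x1d blk=7 s=1: MISS | VC []
  [1] addr=0x1c blk=7 s=1: L1-HIT | VC []
  [2] addr=0x1e blk=7 s=1: L1-HIT | VC []
  [3] addr=0x1d blk=7 s=1: L1-HIT | VC []
  [4] addr=0x2d blk=11 s=1: MISS | VC [7]
  [5] addr=0x1c blk=7 s=1: VC-HIT | VC [11]
  [6] addr=0x1c blk=7 s=1: L1-HIT | VC [11]
  [7] addr=0x2d blk=11 s=1: VC-HIT | VC [7]
  [8] addr=0x2e blk=11 s=1: L1-HIT | VC [7]
  [9] addr=0x1f blk=7 s=1: VC-HIT | VC [11]
  [10] addr=0x2d blk=11 s=1: VC-HIT | VC [7]
  [11] addr=0x2d blk=11 s=1: L1-HIT | VC [7]
  [12] addr=0x2f blk=11 s=1: L1-HIT | VC [7]

SEQ = [MISS, L1-HIT, L1-HIT, L1-HIT, MISS, VC-HIT, L1-HIT, VC-HIT, L1-HIT, VC-HIT, VC-HIT, L1-HIT, L1-HIT]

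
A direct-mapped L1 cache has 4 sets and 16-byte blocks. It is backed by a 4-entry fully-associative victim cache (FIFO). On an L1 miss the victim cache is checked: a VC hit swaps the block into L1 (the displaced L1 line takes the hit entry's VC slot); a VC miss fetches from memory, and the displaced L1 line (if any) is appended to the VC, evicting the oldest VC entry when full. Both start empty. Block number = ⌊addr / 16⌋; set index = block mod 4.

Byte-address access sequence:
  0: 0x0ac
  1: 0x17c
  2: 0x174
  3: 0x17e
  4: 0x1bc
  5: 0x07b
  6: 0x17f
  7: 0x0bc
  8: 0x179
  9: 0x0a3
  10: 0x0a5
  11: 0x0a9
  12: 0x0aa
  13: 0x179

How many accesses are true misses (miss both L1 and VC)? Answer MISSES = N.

MISSES = 5

  [0] addr=0xac blk=10 s=2: MISS | VC []
  [1] addr=0x17c blk=23 s=3: MISS | VC []
  [2] addr=0x174 blk=23 s=3: L1-HIT | VC []
  [3] addr=0x17e blk=23 s=3: L1-HIT | VC []
  [4] addr=0x1bc blk=27 s=3: MISS | VC [23]
  [5] addr=0x7b blk=7 s=3: MISS | VC [23, 27]
  [6] addr=0x17f blk=23 s=3: VC-HIT | VC [7, 27]
  [7] addr=0xbc blk=11 s=3: MISS | VC [7, 27, 23]
  [8] addr=0x179 blk=23 s=3: VC-HIT | VC [7, 27, 11]
  [9] addr=0xa3 blk=10 s=2: L1-HIT | VC [7, 27, 11]
  [10] addr=0xa5 blk=10 s=2: L1-HIT | VC [7, 27, 11]
  [11] addr=0xa9 blk=10 s=2: L1-HIT | VC [7, 27, 11]
  [12] addr=0xaa blk=10 s=2: L1-HIT | VC [7, 27, 11]
  [13] addr=0x179 blk=23 s=3: L1-HIT | VC [7, 27, 11]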